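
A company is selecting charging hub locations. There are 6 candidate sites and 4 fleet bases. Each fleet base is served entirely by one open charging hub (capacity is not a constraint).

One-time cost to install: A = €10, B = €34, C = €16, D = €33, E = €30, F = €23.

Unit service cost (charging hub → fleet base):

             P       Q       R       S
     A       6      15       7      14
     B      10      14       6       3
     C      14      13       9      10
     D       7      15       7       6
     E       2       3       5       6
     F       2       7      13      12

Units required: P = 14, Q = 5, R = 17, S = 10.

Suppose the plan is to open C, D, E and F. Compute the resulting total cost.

Each fleet base is assigned to its cheapest site among the open ones.
{C, D, E, F}: P→E 2·14=28, Q→E 3·5=15, R→E 5·17=85, S→D 6·10=60. Service 188; fixed 102; total 290.

Total cost: 290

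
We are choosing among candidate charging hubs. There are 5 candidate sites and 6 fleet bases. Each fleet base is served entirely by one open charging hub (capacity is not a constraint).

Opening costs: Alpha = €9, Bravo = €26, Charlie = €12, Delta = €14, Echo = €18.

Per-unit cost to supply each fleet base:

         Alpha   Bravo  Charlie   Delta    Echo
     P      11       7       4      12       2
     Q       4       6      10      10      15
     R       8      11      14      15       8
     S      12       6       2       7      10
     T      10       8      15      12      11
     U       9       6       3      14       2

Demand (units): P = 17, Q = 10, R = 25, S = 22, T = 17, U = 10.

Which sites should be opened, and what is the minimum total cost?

Open Alpha, Bravo, Charlie and Echo; minimum total cost 539.

For any fixed open set, each fleet base goes to its cheapest open site; total = fixed + service.
{Alpha, Bravo, Charlie, Echo}: P→Echo 2·17=34, Q→Alpha 4·10=40, R→Alpha 8·25=200, S→Charlie 2·22=44, T→Bravo 8·17=136, U→Echo 2·10=20. Service 474; fixed 65; total 539.
{Alpha, Charlie, Echo}: P→Echo 2·17=34, Q→Alpha 4·10=40, R→Alpha 8·25=200, S→Charlie 2·22=44, T→Alpha 10·17=170, U→Echo 2·10=20. Service 508; fixed 39; total 547.
{Bravo, Charlie, Echo}: service 494 + fixed 56 = 550
{Alpha, Bravo, Charlie, Delta, Echo}: P→Echo 2·17=34, Q→Alpha 4·10=40, R→Alpha 8·25=200, S→Charlie 2·22=44, T→Bravo 8·17=136, U→Echo 2·10=20. Service 474; fixed 79; total 553.
No other subset beats 539.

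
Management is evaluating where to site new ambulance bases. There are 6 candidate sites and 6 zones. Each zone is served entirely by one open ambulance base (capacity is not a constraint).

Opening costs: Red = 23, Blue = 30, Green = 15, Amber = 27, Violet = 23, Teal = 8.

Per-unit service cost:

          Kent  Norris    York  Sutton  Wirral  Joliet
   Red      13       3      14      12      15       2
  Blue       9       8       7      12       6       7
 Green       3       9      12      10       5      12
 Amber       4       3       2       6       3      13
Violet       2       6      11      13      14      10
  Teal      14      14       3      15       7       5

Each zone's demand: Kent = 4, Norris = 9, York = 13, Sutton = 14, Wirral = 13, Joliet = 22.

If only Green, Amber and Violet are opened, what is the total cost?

Total cost: 469

Each zone is assigned to its cheapest site among the open ones.
{Green, Amber, Violet}: Kent→Violet 2·4=8, Norris→Amber 3·9=27, York→Amber 2·13=26, Sutton→Amber 6·14=84, Wirral→Amber 3·13=39, Joliet→Violet 10·22=220. Service 404; fixed 65; total 469.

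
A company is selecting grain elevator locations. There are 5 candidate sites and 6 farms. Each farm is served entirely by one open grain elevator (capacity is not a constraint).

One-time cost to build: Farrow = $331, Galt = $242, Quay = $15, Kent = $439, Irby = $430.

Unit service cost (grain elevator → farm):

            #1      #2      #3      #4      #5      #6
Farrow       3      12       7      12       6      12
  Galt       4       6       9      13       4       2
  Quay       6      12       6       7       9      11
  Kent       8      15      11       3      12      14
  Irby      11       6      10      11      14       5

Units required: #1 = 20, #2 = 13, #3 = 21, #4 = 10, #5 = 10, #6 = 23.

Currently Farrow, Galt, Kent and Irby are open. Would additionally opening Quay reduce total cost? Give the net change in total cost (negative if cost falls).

Yes — net change −6 (cost falls by 6).

Current service cost with {Farrow, Galt, Kent, Irby}: 401.
Adding Quay: each farm re-picks its cheapest; new service cost 380, saving 21.
Extra fixed cost: 15. Net change = 15 − 21 = -6.
(Totals: 1843 → 1837.)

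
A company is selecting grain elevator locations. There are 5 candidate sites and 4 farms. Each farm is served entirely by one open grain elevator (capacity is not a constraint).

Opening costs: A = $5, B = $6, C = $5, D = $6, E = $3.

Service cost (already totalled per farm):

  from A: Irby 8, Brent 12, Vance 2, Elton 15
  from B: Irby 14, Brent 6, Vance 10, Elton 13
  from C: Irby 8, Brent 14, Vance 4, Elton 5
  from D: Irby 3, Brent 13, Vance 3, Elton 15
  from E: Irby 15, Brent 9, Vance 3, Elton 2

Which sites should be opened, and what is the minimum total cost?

For any fixed open set, each farm goes to its cheapest open site; total = fixed + service.
{D, E}: Irby→D 3, Brent→E 9, Vance→D 3, Elton→E 2. Service 17; fixed 9; total 26.
{A, E}: service 21 + fixed 8 = 29
{B, D, E}: Irby→D 3, Brent→B 6, Vance→D 3, Elton→E 2. Service 14; fixed 15; total 29.
{A, B, C, D, E}: service 13 + fixed 25 = 38
No other subset beats 26.

Open D and E; minimum total cost 26.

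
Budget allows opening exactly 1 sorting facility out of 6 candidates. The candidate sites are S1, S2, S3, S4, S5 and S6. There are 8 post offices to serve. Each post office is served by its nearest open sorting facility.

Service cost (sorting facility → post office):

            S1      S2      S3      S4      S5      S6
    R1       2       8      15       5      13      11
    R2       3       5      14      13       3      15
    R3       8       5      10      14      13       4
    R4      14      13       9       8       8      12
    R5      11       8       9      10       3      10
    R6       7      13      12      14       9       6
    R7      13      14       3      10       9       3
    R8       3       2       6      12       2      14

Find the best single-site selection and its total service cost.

With exactly 1 open, each post office uses its cheapest among the chosen.
{S5}: R1→S5 13, R2→S5 3, R3→S5 13, R4→S5 8, R5→S5 3, R6→S5 9, R7→S5 9, R8→S5 2. Service cost 60.
{S1}: service cost 61
{S2}: service cost 68
Among all 6 size-1 choices, {S5} is lowest.

Choose S5 only; total service cost 60.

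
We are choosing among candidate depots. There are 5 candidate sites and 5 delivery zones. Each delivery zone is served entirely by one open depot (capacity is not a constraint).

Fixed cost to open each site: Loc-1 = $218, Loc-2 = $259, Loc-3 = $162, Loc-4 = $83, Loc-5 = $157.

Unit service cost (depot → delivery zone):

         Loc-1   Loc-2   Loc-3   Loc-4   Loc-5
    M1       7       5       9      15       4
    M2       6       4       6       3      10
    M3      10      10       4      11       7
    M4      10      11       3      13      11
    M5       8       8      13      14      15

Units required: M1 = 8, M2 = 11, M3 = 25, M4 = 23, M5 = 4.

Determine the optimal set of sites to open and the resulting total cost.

For any fixed open set, each delivery zone goes to its cheapest open site; total = fixed + service.
{Loc-3}: M1→Loc-3 9·8=72, M2→Loc-3 6·11=66, M3→Loc-3 4·25=100, M4→Loc-3 3·23=69, M5→Loc-3 13·4=52. Service 359; fixed 162; total 521.
{Loc-3, Loc-4}: M1→Loc-3 9·8=72, M2→Loc-4 3·11=33, M3→Loc-3 4·25=100, M4→Loc-3 3·23=69, M5→Loc-3 13·4=52. Service 326; fixed 245; total 571.
{Loc-3, Loc-5}: M1→Loc-5 4·8=32, M2→Loc-3 6·11=66, M3→Loc-3 4·25=100, M4→Loc-3 3·23=69, M5→Loc-3 13·4=52. Service 319; fixed 319; total 638.
{Loc-1, Loc-2, Loc-3, Loc-4, Loc-5}: service 266 + fixed 879 = 1145
No other subset beats 521.

Open Loc-3 only; minimum total cost 521.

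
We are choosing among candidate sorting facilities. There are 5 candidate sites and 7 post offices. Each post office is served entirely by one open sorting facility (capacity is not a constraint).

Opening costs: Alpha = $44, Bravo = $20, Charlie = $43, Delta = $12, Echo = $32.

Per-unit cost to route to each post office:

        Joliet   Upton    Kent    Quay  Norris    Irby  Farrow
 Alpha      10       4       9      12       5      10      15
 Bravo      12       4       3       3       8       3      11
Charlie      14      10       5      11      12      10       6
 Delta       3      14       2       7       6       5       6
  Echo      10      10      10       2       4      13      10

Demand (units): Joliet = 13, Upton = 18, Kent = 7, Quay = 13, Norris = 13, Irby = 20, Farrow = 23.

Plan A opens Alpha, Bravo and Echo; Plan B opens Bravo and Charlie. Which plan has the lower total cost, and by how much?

Plan A: {Alpha, Bravo, Echo}: Joliet→Alpha 10·13=130, Upton→Alpha 4·18=72, Kent→Bravo 3·7=21, Quay→Echo 2·13=26, Norris→Echo 4·13=52, Irby→Bravo 3·20=60, Farrow→Echo 10·23=230. Service 591; fixed 96; total 687.
Plan B: {Bravo, Charlie}: Joliet→Bravo 12·13=156, Upton→Bravo 4·18=72, Kent→Bravo 3·7=21, Quay→Bravo 3·13=39, Norris→Bravo 8·13=104, Irby→Bravo 3·20=60, Farrow→Charlie 6·23=138. Service 590; fixed 63; total 653.
Difference: |687 − 653| = 34.

Plan B is cheaper by 34.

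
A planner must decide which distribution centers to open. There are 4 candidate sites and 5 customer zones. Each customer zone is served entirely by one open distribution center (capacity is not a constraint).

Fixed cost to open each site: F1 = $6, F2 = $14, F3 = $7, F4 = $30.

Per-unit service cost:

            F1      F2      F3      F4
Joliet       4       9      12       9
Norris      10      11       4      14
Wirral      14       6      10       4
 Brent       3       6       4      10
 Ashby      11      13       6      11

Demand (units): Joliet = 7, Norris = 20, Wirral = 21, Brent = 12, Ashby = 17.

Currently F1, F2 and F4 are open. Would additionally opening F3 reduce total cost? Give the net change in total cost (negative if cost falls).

Yes — net change −198 (cost falls by 198).

Current service cost with {F1, F2, F4}: 535.
Adding F3: each customer zone re-picks its cheapest; new service cost 330, saving 205.
Extra fixed cost: 7. Net change = 7 − 205 = -198.
(Totals: 585 → 387.)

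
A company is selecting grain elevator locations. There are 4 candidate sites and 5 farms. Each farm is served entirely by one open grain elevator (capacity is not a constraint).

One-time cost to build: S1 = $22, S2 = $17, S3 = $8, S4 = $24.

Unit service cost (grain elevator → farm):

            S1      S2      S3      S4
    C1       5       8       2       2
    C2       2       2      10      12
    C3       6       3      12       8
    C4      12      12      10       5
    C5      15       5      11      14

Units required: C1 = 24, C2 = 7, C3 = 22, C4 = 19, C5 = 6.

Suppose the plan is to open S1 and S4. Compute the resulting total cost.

Total cost: 419

Each farm is assigned to its cheapest site among the open ones.
{S1, S4}: C1→S4 2·24=48, C2→S1 2·7=14, C3→S1 6·22=132, C4→S4 5·19=95, C5→S4 14·6=84. Service 373; fixed 46; total 419.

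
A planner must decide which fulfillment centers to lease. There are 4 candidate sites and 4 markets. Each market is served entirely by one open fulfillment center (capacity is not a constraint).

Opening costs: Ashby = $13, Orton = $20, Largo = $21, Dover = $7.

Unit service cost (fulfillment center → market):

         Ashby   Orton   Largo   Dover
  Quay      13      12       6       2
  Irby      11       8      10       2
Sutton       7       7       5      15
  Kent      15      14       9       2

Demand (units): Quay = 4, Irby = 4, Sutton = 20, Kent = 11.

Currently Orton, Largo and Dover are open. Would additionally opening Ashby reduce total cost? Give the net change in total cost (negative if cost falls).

Current service cost with {Orton, Largo, Dover}: 138.
Adding Ashby: each market re-picks its cheapest; new service cost 138, saving 0.
Extra fixed cost: 13. Net change = 13 − 0 = 13.
(Totals: 186 → 199.)

No — net change +13 (cost rises by 13).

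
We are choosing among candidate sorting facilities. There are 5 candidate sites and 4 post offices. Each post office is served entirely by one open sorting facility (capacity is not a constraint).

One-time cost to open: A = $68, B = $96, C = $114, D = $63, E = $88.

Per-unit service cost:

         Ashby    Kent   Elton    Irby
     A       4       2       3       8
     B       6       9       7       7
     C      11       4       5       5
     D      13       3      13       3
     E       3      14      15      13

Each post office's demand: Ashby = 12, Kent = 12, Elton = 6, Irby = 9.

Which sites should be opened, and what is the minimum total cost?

For any fixed open set, each post office goes to its cheapest open site; total = fixed + service.
{A}: Ashby→A 4·12=48, Kent→A 2·12=24, Elton→A 3·6=18, Irby→A 8·9=72. Service 162; fixed 68; total 230.
{A, D}: service 117 + fixed 131 = 248
{A, E}: service 150 + fixed 156 = 306
{A, B, C, D, E}: Ashby→E 3·12=36, Kent→A 2·12=24, Elton→A 3·6=18, Irby→D 3·9=27. Service 105; fixed 429; total 534.
No other subset beats 230.

Open A only; minimum total cost 230.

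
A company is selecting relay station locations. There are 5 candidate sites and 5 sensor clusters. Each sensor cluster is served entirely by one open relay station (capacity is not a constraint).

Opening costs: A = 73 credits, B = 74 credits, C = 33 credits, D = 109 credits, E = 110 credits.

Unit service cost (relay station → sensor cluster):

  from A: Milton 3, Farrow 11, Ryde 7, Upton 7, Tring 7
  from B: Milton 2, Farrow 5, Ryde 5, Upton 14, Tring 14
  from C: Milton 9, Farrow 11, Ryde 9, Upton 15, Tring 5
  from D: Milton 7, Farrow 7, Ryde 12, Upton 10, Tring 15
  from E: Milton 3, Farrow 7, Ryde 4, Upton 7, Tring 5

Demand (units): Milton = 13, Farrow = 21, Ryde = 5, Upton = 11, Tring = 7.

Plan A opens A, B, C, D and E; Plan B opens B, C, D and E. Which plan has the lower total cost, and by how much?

Plan A: {A, B, C, D, E}: Milton→B 2·13=26, Farrow→B 5·21=105, Ryde→E 4·5=20, Upton→A 7·11=77, Tring→C 5·7=35. Service 263; fixed 399; total 662.
Plan B: {B, C, D, E}: Milton→B 2·13=26, Farrow→B 5·21=105, Ryde→E 4·5=20, Upton→E 7·11=77, Tring→C 5·7=35. Service 263; fixed 326; total 589.
Difference: |662 − 589| = 73.

Plan B is cheaper by 73.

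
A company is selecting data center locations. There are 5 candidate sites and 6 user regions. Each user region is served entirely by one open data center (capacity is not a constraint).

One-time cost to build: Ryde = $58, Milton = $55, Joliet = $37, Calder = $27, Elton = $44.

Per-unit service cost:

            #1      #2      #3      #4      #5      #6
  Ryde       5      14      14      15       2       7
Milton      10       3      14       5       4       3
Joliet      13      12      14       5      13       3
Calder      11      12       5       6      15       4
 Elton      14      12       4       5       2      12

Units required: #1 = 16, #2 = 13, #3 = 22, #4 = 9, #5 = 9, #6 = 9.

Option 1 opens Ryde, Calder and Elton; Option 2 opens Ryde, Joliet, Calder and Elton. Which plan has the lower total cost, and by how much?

Option 1 is cheaper by 28.

Option 1: {Ryde, Calder, Elton}: #1→Ryde 5·16=80, #2→Calder 12·13=156, #3→Elton 4·22=88, #4→Elton 5·9=45, #5→Ryde 2·9=18, #6→Calder 4·9=36. Service 423; fixed 129; total 552.
Option 2: {Ryde, Joliet, Calder, Elton}: #1→Ryde 5·16=80, #2→Joliet 12·13=156, #3→Elton 4·22=88, #4→Joliet 5·9=45, #5→Ryde 2·9=18, #6→Joliet 3·9=27. Service 414; fixed 166; total 580.
Difference: |552 − 580| = 28.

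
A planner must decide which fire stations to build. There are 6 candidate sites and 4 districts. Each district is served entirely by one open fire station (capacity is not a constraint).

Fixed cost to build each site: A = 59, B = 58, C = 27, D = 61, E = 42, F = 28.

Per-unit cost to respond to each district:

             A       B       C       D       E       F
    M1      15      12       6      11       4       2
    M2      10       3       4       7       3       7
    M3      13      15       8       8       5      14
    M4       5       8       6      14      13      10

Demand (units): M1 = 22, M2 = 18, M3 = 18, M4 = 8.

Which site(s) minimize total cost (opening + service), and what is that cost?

Open C, E and F; minimum total cost 333.

For any fixed open set, each district goes to its cheapest open site; total = fixed + service.
{C, E, F}: M1→F 2·22=44, M2→E 3·18=54, M3→E 5·18=90, M4→C 6·8=48. Service 236; fixed 97; total 333.
{E, F}: service 268 + fixed 70 = 338
{C, E}: service 280 + fixed 69 = 349
{A, B, C, D, E, F}: M1→F 2·22=44, M2→B 3·18=54, M3→E 5·18=90, M4→A 5·8=40. Service 228; fixed 275; total 503.
No other subset beats 333.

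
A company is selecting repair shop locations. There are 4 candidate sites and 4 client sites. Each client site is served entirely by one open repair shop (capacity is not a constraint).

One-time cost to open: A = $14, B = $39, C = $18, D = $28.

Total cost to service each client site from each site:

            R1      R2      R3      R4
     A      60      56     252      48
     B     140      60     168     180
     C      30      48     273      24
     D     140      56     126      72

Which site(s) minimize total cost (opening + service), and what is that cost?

Open C and D; minimum total cost 274.

For any fixed open set, each client site goes to its cheapest open site; total = fixed + service.
{C, D}: R1→C 30, R2→C 48, R3→D 126, R4→C 24. Service 228; fixed 46; total 274.
{A, C, D}: R1→C 30, R2→C 48, R3→D 126, R4→C 24. Service 228; fixed 60; total 288.
{B, C, D}: service 228 + fixed 85 = 313
{A, B, C, D}: service 228 + fixed 99 = 327
No other subset beats 274.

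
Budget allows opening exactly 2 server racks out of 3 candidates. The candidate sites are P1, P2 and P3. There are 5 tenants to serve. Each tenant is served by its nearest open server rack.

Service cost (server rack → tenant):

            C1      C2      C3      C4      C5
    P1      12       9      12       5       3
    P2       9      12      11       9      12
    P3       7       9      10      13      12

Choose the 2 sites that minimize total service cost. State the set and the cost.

Choose P1 and P3; total service cost 34.

With exactly 2 open, each tenant uses its cheapest among the chosen.
{P1, P3}: C1→P3 7, C2→P1 9, C3→P3 10, C4→P1 5, C5→P1 3. Service cost 34.
{P1, P2}: service cost 37
{P2, P3}: service cost 47
Among all 3 size-2 choices, {P1, P3} is lowest.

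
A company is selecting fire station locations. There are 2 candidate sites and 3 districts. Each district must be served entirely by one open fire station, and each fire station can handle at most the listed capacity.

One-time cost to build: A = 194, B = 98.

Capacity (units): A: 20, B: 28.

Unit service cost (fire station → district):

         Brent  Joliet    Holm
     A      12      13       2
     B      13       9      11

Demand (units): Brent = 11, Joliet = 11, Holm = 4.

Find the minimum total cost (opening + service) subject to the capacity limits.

Minimum total cost: 384

Open {B}: Brent→B 13·11=143, Joliet→B 9·11=99, Holm→B 11·4=44.
Loads: B carries 26/28. Service 286; fixed 98; total 384.
Next best feasible plan costs 531.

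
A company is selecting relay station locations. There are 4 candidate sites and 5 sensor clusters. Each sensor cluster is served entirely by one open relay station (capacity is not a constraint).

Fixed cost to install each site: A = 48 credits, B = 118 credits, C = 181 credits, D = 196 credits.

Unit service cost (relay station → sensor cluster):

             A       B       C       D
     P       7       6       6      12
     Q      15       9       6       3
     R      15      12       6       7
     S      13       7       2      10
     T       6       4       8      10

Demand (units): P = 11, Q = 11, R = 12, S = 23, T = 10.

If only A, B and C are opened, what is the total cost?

Each sensor cluster is assigned to its cheapest site among the open ones.
{A, B, C}: P→B 6·11=66, Q→C 6·11=66, R→C 6·12=72, S→C 2·23=46, T→B 4·10=40. Service 290; fixed 347; total 637.

Total cost: 637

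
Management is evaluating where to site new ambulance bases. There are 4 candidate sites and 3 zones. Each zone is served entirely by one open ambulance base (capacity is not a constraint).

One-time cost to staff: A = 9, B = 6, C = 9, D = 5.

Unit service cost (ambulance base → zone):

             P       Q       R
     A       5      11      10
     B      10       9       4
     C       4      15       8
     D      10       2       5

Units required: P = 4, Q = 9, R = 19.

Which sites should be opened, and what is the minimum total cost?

For any fixed open set, each zone goes to its cheapest open site; total = fixed + service.
{B, C, D}: P→C 4·4=16, Q→D 2·9=18, R→B 4·19=76. Service 110; fixed 20; total 130.
{A, B, D}: service 114 + fixed 20 = 134
{A, B, C, D}: service 110 + fixed 29 = 139
{D}: P→D 10·4=40, Q→D 2·9=18, R→D 5·19=95. Service 153; fixed 5; total 158.
No other subset beats 130.

Open B, C and D; minimum total cost 130.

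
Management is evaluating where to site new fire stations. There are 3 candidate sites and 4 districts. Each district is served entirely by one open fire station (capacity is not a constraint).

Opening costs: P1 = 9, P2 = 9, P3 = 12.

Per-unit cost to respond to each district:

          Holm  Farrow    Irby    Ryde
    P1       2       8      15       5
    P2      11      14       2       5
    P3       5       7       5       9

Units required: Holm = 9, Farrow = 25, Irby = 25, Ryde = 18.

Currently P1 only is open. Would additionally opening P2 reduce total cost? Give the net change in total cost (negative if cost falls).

Yes — net change −316 (cost falls by 316).

Current service cost with {P1}: 683.
Adding P2: each district re-picks its cheapest; new service cost 358, saving 325.
Extra fixed cost: 9. Net change = 9 − 325 = -316.
(Totals: 692 → 376.)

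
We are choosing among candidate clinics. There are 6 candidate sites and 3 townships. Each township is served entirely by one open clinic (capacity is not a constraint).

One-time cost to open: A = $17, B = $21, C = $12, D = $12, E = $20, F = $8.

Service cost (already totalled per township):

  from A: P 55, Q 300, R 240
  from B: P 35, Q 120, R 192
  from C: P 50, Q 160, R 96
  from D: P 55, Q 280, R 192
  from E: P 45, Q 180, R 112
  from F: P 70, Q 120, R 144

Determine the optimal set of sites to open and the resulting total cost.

For any fixed open set, each township goes to its cheapest open site; total = fixed + service.
{B, C}: P→B 35, Q→B 120, R→C 96. Service 251; fixed 33; total 284.
{C, F}: service 266 + fixed 20 = 286
{B, C, F}: P→B 35, Q→B 120, R→C 96. Service 251; fixed 41; total 292.
{A, B, C, D, E, F}: service 251 + fixed 90 = 341
No other subset beats 284.

Open B and C; minimum total cost 284.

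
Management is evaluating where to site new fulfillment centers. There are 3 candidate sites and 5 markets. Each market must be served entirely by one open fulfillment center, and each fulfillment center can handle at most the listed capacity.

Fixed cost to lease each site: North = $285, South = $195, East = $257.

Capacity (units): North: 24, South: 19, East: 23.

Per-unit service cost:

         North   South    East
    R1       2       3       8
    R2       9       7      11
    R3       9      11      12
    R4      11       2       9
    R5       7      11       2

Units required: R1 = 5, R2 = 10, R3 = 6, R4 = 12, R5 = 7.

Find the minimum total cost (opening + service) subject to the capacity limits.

Minimum total cost: 687

Open {South, East}: R1→South 3·5=15, R2→East 11·10=110, R3→East 12·6=72, R4→South 2·12=24, R5→East 2·7=14.
Loads: South carries 17/19, East carries 23/23. Service 235; fixed 452; total 687.
Next best feasible plan costs 706.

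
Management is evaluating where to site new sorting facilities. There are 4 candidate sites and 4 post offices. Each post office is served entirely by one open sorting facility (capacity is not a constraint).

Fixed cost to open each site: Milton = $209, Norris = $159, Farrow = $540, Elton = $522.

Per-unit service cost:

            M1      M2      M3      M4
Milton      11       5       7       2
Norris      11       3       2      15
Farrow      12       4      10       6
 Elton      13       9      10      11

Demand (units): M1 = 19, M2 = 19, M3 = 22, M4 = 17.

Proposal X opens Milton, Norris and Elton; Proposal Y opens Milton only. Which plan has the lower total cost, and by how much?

Proposal X: {Milton, Norris, Elton}: M1→Milton 11·19=209, M2→Norris 3·19=57, M3→Norris 2·22=44, M4→Milton 2·17=34. Service 344; fixed 890; total 1234.
Proposal Y: {Milton}: M1→Milton 11·19=209, M2→Milton 5·19=95, M3→Milton 7·22=154, M4→Milton 2·17=34. Service 492; fixed 209; total 701.
Difference: |1234 − 701| = 533.

Proposal Y is cheaper by 533.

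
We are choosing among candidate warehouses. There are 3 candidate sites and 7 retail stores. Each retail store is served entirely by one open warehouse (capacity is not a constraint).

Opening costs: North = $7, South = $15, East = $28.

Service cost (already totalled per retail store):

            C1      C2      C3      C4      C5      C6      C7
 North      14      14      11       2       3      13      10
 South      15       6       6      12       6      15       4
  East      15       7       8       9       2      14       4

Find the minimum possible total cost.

For any fixed open set, each retail store goes to its cheapest open site; total = fixed + service.
{North, South}: C1→North 14, C2→South 6, C3→South 6, C4→North 2, C5→North 3, C6→North 13, C7→South 4. Service 48; fixed 22; total 70.
{North}: service 67 + fixed 7 = 74
{South}: service 64 + fixed 15 = 79
{North, South, East}: service 47 + fixed 50 = 97
(All 7 nonempty subsets were checked; North and South is lowest.)

Minimum total cost: 70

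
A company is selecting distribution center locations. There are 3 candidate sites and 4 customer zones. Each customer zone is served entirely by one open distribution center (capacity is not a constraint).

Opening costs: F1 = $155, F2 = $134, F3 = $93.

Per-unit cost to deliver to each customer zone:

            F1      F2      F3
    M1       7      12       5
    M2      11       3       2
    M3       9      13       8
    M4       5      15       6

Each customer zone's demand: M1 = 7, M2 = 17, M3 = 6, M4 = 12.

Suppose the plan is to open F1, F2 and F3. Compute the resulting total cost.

Each customer zone is assigned to its cheapest site among the open ones.
{F1, F2, F3}: M1→F3 5·7=35, M2→F3 2·17=34, M3→F3 8·6=48, M4→F1 5·12=60. Service 177; fixed 382; total 559.

Total cost: 559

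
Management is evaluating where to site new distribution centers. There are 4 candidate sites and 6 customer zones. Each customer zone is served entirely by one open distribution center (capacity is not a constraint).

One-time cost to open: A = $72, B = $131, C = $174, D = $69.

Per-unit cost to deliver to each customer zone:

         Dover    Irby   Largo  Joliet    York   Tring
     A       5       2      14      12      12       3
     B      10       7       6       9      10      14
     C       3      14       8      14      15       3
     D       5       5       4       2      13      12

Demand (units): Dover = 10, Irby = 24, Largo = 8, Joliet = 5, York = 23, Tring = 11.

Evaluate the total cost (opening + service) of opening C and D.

Total cost: 767

Each customer zone is assigned to its cheapest site among the open ones.
{C, D}: Dover→C 3·10=30, Irby→D 5·24=120, Largo→D 4·8=32, Joliet→D 2·5=10, York→D 13·23=299, Tring→C 3·11=33. Service 524; fixed 243; total 767.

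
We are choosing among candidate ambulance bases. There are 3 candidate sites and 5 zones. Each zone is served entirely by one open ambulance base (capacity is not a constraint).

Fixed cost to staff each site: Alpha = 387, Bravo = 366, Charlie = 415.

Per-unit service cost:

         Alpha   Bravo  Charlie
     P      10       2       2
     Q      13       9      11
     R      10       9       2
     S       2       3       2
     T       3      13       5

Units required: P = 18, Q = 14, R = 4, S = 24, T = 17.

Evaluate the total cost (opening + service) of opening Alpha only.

Each zone is assigned to its cheapest site among the open ones.
{Alpha}: P→Alpha 10·18=180, Q→Alpha 13·14=182, R→Alpha 10·4=40, S→Alpha 2·24=48, T→Alpha 3·17=51. Service 501; fixed 387; total 888.

Total cost: 888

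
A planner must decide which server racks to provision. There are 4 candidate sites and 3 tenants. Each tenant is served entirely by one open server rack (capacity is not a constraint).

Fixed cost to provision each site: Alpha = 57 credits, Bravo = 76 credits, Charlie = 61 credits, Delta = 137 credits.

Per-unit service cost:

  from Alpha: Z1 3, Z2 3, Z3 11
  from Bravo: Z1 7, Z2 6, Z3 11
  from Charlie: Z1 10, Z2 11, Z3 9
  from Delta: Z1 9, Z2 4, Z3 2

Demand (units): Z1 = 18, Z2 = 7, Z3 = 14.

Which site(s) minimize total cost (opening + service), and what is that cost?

For any fixed open set, each tenant goes to its cheapest open site; total = fixed + service.
{Alpha}: Z1→Alpha 3·18=54, Z2→Alpha 3·7=21, Z3→Alpha 11·14=154. Service 229; fixed 57; total 286.
{Alpha, Delta}: Z1→Alpha 3·18=54, Z2→Alpha 3·7=21, Z3→Delta 2·14=28. Service 103; fixed 194; total 297.
{Alpha, Charlie}: Z1→Alpha 3·18=54, Z2→Alpha 3·7=21, Z3→Charlie 9·14=126. Service 201; fixed 118; total 319.
{Alpha, Bravo, Charlie, Delta}: service 103 + fixed 331 = 434
No other subset beats 286.

Open Alpha only; minimum total cost 286.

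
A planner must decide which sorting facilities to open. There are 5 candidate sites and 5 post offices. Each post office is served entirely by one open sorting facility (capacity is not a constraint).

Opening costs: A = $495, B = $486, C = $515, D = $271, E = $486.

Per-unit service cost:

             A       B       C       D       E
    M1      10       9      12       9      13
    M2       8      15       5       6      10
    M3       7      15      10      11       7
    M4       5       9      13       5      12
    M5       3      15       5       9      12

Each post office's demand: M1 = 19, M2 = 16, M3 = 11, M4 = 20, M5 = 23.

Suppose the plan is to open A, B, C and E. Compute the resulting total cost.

Each post office is assigned to its cheapest site among the open ones.
{A, B, C, E}: M1→B 9·19=171, M2→C 5·16=80, M3→A 7·11=77, M4→A 5·20=100, M5→A 3·23=69. Service 497; fixed 1982; total 2479.

Total cost: 2479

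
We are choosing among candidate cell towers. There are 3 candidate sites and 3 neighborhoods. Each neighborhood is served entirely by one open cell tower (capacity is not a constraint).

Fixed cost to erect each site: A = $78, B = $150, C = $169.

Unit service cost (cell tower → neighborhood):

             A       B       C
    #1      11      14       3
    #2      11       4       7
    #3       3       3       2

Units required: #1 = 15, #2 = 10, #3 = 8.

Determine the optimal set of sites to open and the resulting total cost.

For any fixed open set, each neighborhood goes to its cheapest open site; total = fixed + service.
{C}: #1→C 3·15=45, #2→C 7·10=70, #3→C 2·8=16. Service 131; fixed 169; total 300.
{A}: service 299 + fixed 78 = 377
{A, C}: service 131 + fixed 247 = 378
{A, B, C}: service 101 + fixed 397 = 498
No other subset beats 300.

Open C only; minimum total cost 300.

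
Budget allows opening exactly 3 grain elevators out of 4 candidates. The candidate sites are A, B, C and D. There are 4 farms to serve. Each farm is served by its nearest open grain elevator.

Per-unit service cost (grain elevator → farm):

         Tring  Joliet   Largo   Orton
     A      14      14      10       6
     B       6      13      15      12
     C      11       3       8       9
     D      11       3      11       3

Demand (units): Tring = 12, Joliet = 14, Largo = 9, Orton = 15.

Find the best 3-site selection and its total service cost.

Choose B, C and D; total service cost 231.

With exactly 3 open, each farm uses its cheapest among the chosen.
{B, C, D}: Tring→B 6·12=72, Joliet→C 3·14=42, Largo→C 8·9=72, Orton→D 3·15=45. Service cost 231.
{A, B, D}: service cost 249
{A, B, C}: service cost 276
Among all 4 size-3 choices, {B, C, D} is lowest.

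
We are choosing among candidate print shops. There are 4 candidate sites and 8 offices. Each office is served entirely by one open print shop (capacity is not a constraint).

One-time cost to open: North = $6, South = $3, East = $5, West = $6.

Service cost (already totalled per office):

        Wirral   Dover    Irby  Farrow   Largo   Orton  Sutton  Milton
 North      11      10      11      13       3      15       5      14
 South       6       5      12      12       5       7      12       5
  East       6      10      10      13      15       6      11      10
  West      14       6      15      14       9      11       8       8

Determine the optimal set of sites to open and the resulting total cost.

Open North and South; minimum total cost 63.

For any fixed open set, each office goes to its cheapest open site; total = fixed + service.
{North, South}: Wirral→South 6, Dover→South 5, Irby→North 11, Farrow→South 12, Largo→North 3, Orton→South 7, Sutton→North 5, Milton→South 5. Service 54; fixed 9; total 63.
{North, South, East}: service 52 + fixed 14 = 66
{South}: Wirral→South 6, Dover→South 5, Irby→South 12, Farrow→South 12, Largo→South 5, Orton→South 7, Sutton→South 12, Milton→South 5. Service 64; fixed 3; total 67.
{North, South, East, West}: service 52 + fixed 20 = 72
No other subset beats 63.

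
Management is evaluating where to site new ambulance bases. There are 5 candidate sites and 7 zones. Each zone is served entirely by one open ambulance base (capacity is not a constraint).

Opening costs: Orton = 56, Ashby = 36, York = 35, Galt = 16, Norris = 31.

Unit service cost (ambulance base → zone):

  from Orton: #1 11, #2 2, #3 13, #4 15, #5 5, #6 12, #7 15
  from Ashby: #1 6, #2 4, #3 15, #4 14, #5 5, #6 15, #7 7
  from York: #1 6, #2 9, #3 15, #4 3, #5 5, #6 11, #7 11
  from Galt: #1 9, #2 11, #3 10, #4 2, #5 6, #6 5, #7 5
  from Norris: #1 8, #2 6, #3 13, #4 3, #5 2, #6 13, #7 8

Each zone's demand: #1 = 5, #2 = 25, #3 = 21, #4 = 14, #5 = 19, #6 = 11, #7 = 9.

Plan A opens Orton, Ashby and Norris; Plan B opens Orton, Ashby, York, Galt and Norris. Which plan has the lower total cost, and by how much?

Plan A: {Orton, Ashby, Norris}: #1→Ashby 6·5=30, #2→Orton 2·25=50, #3→Orton 13·21=273, #4→Norris 3·14=42, #5→Norris 2·19=38, #6→Orton 12·11=132, #7→Ashby 7·9=63. Service 628; fixed 123; total 751.
Plan B: {Orton, Ashby, York, Galt, Norris}: #1→Ashby 6·5=30, #2→Orton 2·25=50, #3→Galt 10·21=210, #4→Galt 2·14=28, #5→Norris 2·19=38, #6→Galt 5·11=55, #7→Galt 5·9=45. Service 456; fixed 174; total 630.
Difference: |751 − 630| = 121.

Plan B is cheaper by 121.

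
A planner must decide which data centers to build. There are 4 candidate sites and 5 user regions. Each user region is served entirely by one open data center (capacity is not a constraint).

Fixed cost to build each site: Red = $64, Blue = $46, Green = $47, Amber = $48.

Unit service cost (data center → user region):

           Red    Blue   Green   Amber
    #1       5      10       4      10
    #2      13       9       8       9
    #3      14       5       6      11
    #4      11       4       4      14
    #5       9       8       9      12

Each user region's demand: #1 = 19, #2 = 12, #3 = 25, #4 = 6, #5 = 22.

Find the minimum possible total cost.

For any fixed open set, each user region goes to its cheapest open site; total = fixed + service.
{Blue, Green}: #1→Green 4·19=76, #2→Green 8·12=96, #3→Blue 5·25=125, #4→Blue 4·6=24, #5→Blue 8·22=176. Service 497; fixed 93; total 590.
{Green}: #1→Green 4·19=76, #2→Green 8·12=96, #3→Green 6·25=150, #4→Green 4·6=24, #5→Green 9·22=198. Service 544; fixed 47; total 591.
{Red, Blue}: service 528 + fixed 110 = 638
{Red, Blue, Green, Amber}: service 497 + fixed 205 = 702
No other subset beats 590.

Minimum total cost: 590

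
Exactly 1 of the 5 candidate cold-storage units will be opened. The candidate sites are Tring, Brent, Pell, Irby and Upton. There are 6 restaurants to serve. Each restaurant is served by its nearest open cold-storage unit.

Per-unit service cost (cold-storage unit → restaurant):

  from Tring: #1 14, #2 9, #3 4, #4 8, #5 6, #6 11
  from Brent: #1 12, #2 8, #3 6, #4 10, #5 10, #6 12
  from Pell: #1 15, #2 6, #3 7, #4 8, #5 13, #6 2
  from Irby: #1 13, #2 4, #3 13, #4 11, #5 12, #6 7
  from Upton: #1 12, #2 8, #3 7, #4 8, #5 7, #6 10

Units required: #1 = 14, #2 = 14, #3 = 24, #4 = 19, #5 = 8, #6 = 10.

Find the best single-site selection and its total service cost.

Choose Tring only; total service cost 728.

With exactly 1 open, each restaurant uses its cheapest among the chosen.
{Tring}: #1→Tring 14·14=196, #2→Tring 9·14=126, #3→Tring 4·24=96, #4→Tring 8·19=152, #5→Tring 6·8=48, #6→Tring 11·10=110. Service cost 728.
{Pell}: service cost 738
{Upton}: service cost 756
Among all 5 size-1 choices, {Tring} is lowest.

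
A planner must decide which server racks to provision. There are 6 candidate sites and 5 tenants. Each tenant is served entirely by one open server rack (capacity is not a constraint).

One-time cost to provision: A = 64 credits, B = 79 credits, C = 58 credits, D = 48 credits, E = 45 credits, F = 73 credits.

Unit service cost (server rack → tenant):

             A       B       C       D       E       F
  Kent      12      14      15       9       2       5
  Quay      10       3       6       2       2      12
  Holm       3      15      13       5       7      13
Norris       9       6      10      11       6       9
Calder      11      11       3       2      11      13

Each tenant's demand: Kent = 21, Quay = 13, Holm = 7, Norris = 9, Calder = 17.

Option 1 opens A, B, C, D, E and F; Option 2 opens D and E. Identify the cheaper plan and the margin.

Option 1: {A, B, C, D, E, F}: Kent→E 2·21=42, Quay→D 2·13=26, Holm→A 3·7=21, Norris→B 6·9=54, Calder→D 2·17=34. Service 177; fixed 367; total 544.
Option 2: {D, E}: Kent→E 2·21=42, Quay→D 2·13=26, Holm→D 5·7=35, Norris→E 6·9=54, Calder→D 2·17=34. Service 191; fixed 93; total 284.
Difference: |544 − 284| = 260.

Option 2 is cheaper by 260.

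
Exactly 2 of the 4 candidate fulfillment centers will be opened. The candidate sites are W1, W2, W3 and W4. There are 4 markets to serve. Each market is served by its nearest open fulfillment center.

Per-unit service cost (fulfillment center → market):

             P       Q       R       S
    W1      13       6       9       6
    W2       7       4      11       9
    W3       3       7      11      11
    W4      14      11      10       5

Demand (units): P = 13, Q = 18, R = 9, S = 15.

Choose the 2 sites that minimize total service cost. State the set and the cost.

Choose W1 and W3; total service cost 318.

With exactly 2 open, each market uses its cheapest among the chosen.
{W1, W3}: P→W3 3·13=39, Q→W1 6·18=108, R→W1 9·9=81, S→W1 6·15=90. Service cost 318.
{W2, W4}: service cost 328
{W3, W4}: service cost 330
Among all 6 size-2 choices, {W1, W3} is lowest.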